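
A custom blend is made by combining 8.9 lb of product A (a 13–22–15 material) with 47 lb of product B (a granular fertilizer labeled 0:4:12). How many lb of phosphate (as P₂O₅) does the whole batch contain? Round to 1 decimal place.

P₂O₅ mass = 22%×8.9 + 4%×47 = 3.838 lb.

3.8 lb P₂O₅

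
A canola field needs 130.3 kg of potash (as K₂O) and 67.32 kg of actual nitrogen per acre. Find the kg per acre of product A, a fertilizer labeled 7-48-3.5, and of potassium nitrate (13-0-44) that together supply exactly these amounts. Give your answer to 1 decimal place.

483.1 kg product A, 257.7 kg potassium nitrate

Let a = kg of product A, b = kg of potassium nitrate (per acre).
K₂O: 0.035·a + 0.44·b = 130.3
N: 0.07·a + 0.13·b = 67.32
From row1: a = (130.3 − 0.44·b) / 0.035.
Into row2: 0.07·(130.3 − 0.44·b)/0.035 + 0.13·b = 67.32 → b = 257.707, a = 483.116.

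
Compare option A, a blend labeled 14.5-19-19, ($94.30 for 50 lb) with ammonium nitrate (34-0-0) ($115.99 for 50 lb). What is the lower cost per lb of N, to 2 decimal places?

$6.82 per lb N (ammonium nitrate)

option A: N per bag = 50 × 14.5% = 7.25 lb; cost = 94.30 / 7.25 = $13.0069/lb N.
ammonium nitrate: N per bag = 50 × 34% = 17 lb; cost = 115.99 / 17 = $6.8229/lb N.
ammonium nitrate is cheaper.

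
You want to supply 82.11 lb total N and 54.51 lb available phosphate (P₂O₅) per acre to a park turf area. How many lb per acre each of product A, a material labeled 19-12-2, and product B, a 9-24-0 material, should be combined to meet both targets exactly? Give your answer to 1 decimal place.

With a, b = lb per acre of product A and product B:
N: 0.19·a + 0.09·b = 82.11
P₂O₅: 0.12·a + 0.24·b = 54.51
Eliminate a: (row1) − 0.19/0.12·(row2) → -0.29·b = -4.1975, so b = 14.4741.
Back-substitute: a = (82.11 − 0.09·14.4741) / 0.19 = 425.302.

425.3 lb product A, 14.5 lb product B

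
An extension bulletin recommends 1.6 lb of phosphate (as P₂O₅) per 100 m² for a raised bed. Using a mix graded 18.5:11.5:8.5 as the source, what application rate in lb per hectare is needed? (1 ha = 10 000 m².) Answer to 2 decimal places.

1391.30 lb of product per hectare

Product per 100 m² = 1.6 / 11.5% = 13.913 lb.
Convert to per hectare: 13.913 × 100 = 1391.304 lb.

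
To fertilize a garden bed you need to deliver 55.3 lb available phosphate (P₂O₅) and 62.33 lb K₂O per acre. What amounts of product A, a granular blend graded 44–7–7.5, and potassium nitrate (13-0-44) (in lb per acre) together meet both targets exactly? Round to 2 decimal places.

790.00 lb product A, 7.00 lb potassium nitrate

Let a = lb of product A, b = lb of potassium nitrate (per acre).
P₂O₅: 0.07·a + 0·b = 55.3
K₂O: 0.075·a + 0.44·b = 62.33
Eliminate b: (row1) − 0/0.44·(row2) → 0.07·a = 55.3, so a = 790.
Then b = (62.33 − 0.075·790) / 0.44 = 7.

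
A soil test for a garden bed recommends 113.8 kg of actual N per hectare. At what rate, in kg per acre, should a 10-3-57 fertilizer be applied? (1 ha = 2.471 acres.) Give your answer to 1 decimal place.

Product per hectare = 113.8 / 10% = 1138 kg.
Convert to per acre: 1138 × 0.404694 = 460.542 kg.

460.5 kg of product per acre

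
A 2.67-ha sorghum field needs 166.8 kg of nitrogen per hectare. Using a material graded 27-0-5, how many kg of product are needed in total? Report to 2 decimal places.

Product per hectare = 166.8 / 27% = 617.778 kg.
Total product = 617.778 × 2.67 = 1649.467 kg.

1649.47 kg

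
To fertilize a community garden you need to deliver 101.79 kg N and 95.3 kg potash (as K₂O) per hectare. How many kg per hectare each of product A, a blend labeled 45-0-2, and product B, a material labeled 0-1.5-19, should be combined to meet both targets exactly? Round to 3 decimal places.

226.200 kg product A, 477.768 kg product B

Per-hectare balance (a = product A, b = product B):
N: 0.45·a + 0·b = 101.79
K₂O: 0.02·a + 0.19·b = 95.3
From row1: a = (101.79 − 0·b) / 0.45.
Into row2: 0.02·(101.79 − 0·b)/0.45 + 0.19·b = 95.3 → b = 477.7684, a = 226.2.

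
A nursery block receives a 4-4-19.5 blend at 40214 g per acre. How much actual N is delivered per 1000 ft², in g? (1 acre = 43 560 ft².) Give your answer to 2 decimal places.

nitrogen per acre = 40214 × 4% = 1608.56 g.
Convert to per 1000 ft²: 1608.56 × 0.0229568 = 36.9275 g.

36.93 g N per thousand sq ft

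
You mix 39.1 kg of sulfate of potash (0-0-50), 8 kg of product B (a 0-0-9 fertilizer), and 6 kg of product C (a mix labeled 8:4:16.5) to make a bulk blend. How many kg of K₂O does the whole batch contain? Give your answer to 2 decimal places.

21.26 kg K₂O

K₂O mass = 50%×39.1 + 9%×8 + 16.5%×6 = 21.26 kg.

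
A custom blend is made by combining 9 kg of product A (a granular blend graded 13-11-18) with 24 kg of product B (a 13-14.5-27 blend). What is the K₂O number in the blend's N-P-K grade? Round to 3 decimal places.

Total mass = 9 + 24 = 33 kg.
K₂O mass = 18%×9 + 27%×24 = 8.1 kg.
% K₂O = 8.1 / 33 = 24.54545%.

24.545% K₂O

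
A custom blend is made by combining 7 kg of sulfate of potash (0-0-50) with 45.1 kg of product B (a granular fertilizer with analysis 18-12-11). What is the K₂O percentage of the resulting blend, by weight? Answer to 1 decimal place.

16.2% K₂O

Total mass = 7 + 45.1 = 52.1 kg.
K₂O mass = 50%×7 + 11%×45.1 = 8.461 kg.
% K₂O = 8.461 / 52.1 = 16.2399%.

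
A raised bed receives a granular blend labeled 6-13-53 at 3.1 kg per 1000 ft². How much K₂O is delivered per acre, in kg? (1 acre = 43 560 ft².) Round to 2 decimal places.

K₂O per 1000 ft² = 3.1 × 53% = 1.643 kg.
Convert to per acre: 1.643 × 43.56 = 71.5691 kg.

71.57 kg K₂O per acre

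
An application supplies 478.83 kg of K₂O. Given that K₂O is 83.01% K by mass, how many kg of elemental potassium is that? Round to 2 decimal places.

K = 478.83 × 0.8301 = 397.477 kg.

397.48 kg K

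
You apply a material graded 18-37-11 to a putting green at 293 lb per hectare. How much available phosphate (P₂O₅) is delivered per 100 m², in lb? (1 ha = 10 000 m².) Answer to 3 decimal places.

1.084 lb P₂O₅ per hundred sq m

P₂O₅ per hectare = 293 × 37% = 108.41 lb.
Convert to per 100 m²: 108.41 × 0.01 = 1.0841 lb.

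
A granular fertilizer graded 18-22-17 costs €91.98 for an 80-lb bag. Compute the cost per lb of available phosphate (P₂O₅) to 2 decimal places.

€5.23 per lb P₂O₅

P₂O₅ in bag = 80 × 22% = 17.6 lb.
Cost per lb P₂O₅ = €91.98 / 17.6 = €5.2261.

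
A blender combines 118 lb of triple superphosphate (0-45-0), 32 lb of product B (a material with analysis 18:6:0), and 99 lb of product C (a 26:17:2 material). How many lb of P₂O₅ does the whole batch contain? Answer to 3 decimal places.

71.850 lb P₂O₅

P₂O₅ mass = 45%×118 + 6%×32 + 17%×99 = 71.85 lb.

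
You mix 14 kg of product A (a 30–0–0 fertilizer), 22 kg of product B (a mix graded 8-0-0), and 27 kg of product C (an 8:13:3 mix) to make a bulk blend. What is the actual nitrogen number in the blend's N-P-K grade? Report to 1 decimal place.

12.9% N

Total mass = 14 + 22 + 27 = 63 kg.
N mass = 30%×14 + 8%×22 + 8%×27 = 8.12 kg.
% N = 8.12 / 63 = 12.8889%.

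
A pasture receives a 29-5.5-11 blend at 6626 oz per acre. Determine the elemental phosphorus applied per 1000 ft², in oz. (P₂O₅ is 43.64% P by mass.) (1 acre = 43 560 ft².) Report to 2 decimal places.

3.65 oz P per thousand sq ft

P₂O₅ per acre = 6626 × 5.5% = 364.43 oz.
Elemental P = 364.43 × 0.4364 = 159.037 oz per acre.
Convert to per 1000 ft²: 159.037 × 0.0229568 = 3.65099 oz.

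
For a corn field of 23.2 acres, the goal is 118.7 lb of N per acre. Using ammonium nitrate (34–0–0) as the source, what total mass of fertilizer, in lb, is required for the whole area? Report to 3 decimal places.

8099.529 lb

Product per acre = 118.7 / 34% = 349.118 lb.
Total product = 349.118 × 23.2 = 8099.5294 lb.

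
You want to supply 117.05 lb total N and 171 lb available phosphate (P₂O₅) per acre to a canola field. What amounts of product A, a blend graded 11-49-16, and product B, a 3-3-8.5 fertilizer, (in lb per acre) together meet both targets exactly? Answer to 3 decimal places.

141.974 lb product A, 3381.096 lb product B

Per-acre balance (a = product A, b = product B):
N: 0.11·a + 0.03·b = 117.05
P₂O₅: 0.49·a + 0.03·b = 171
Eliminate a: (row1) − 0.11/0.49·(row2) → 0.0232653·b = 78.6622, so b = 3381.09649.
Back-substitute: a = (117.05 − 0.03·3381.09649) / 0.11 = 141.9737.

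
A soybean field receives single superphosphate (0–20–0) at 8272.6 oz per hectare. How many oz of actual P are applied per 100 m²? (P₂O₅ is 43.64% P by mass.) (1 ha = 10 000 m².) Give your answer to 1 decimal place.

P₂O₅ per hectare = 8272.6 × 20% = 1654.52 oz.
Elemental P = 1654.52 × 0.4364 = 722.033 oz per hectare.
Convert to per 100 m²: 722.033 × 0.01 = 7.22033 oz.

7.2 oz P per hundred sq m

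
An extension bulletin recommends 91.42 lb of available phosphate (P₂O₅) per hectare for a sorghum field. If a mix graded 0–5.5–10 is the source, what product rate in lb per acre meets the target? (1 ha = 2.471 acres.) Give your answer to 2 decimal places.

Product per hectare = 91.42 / 5.5% = 1662.18 lb.
Convert to per acre: 1662.18 × 0.404694 = 672.676 lb.

672.68 lb of product per acre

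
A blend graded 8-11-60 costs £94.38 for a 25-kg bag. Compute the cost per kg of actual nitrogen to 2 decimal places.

N in bag = 25 × 8% = 2 kg.
Cost per kg N = £94.38 / 2 = £47.1900.

£47.19 per kg N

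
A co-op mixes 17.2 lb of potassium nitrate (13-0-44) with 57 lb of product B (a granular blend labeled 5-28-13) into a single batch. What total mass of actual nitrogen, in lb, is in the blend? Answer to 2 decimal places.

5.09 lb N

N mass = 13%×17.2 + 5%×57 = 5.086 lb.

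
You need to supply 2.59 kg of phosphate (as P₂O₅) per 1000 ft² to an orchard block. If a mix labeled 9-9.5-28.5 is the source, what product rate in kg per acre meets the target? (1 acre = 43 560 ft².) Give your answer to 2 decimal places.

Product per 1000 ft² = 2.59 / 9.5% = 27.2632 kg.
Convert to per acre: 27.2632 × 43.56 = 1187.583 kg.

1187.58 kg of product per acre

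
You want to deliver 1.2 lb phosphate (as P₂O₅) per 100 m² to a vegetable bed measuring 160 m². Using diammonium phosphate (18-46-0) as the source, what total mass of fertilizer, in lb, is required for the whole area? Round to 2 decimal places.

4.17 lb

Product per 100 m² = 1.2 / 46% = 2.6087 lb.
Total product = 2.6087 × 160 / 100 = 4.17391 lb.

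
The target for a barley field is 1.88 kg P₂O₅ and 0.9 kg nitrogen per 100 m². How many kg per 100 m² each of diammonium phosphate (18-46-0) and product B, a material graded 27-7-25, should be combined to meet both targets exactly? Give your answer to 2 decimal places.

Per-100 m² balance (a = diammonium phosphate, b = product B):
P₂O₅: 0.46·a + 0.07·b = 1.88
N: 0.18·a + 0.27·b = 0.9
Eliminate a: (row1) − 0.46/0.18·(row2) → -0.62·b = -0.42, so b = 0.677419.
Back-substitute: a = (1.88 − 0.07·0.677419) / 0.46 = 3.98387.

3.98 kg diammonium phosphate, 0.68 kg product B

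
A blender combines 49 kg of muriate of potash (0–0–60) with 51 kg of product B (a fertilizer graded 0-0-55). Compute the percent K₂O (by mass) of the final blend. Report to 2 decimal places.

Total mass = 49 + 51 = 100 kg.
K₂O mass = 60%×49 + 55%×51 = 57.45 kg.
% K₂O = 57.45 / 100 = 57.45%.

57.45% K₂O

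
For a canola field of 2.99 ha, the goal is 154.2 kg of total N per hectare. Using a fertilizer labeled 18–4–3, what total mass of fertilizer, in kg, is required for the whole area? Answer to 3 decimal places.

Product per hectare = 154.2 / 18% = 856.667 kg.
Total product = 856.667 × 2.99 = 2561.4333 kg.

2561.433 kg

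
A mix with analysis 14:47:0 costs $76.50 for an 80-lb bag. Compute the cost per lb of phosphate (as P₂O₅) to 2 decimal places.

$2.03 per lb P₂O₅

P₂O₅ in bag = 80 × 47% = 37.6 lb.
Cost per lb P₂O₅ = $76.50 / 37.6 = $2.0346.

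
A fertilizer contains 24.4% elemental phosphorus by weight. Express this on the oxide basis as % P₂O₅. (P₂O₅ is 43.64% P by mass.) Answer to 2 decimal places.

55.91% P₂O₅

%P₂O₅ = 24.4 / 0.4364 = 55.912%.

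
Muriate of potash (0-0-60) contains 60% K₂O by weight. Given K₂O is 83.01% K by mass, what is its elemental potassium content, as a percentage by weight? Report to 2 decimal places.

%K = 60 × 0.8301 = 49.806%.

49.81% K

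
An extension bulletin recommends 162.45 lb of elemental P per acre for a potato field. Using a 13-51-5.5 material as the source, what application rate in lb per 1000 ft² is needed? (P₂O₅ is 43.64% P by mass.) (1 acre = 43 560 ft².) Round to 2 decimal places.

16.76 lb of product per thousand sq ft

As P₂O₅: 162.45 / 0.4364 = 372.25 lb per acre.
Product per acre = 372.25 / 51% = 729.902 lb.
Convert to per 1000 ft²: 729.902 × 0.0229568 = 16.7563 lb.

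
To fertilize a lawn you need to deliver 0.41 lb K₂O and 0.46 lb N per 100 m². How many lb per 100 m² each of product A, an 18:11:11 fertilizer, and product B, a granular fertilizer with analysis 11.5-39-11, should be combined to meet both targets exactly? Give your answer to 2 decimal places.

Per-100 m² balance (a = product A, b = product B):
K₂O: 0.11·a + 0.11·b = 0.41
N: 0.18·a + 0.115·b = 0.46
Eliminate a: (row1) − 0.11/0.18·(row2) → 0.0397222·b = 0.128889, so b = 3.24476.
Back-substitute: a = (0.41 − 0.11·3.24476) / 0.11 = 0.482517.

0.48 lb product A, 3.24 lb product B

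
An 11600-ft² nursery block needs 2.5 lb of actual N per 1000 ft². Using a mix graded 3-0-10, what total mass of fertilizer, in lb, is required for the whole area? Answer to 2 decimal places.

966.67 lb

Product per 1000 ft² = 2.5 / 3% = 83.3333 lb.
Total product = 83.3333 × 11600 / 1000 = 966.667 lb.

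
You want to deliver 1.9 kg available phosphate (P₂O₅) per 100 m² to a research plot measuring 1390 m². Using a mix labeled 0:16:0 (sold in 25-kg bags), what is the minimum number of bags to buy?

Product per 100 m² = 1.9 / 16% = 11.875 kg.
Total product = 11.875 × 1390 / 100 = 165.062 kg.
Bags = ⌈165.062 / 25⌉ = 7.

7 bags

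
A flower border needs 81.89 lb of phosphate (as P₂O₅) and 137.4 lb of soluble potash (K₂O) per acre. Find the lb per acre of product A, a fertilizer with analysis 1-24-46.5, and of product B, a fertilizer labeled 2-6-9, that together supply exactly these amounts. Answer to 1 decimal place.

Per-acre balance (a = product A, b = product B):
P₂O₅: 0.24·a + 0.06·b = 81.89
K₂O: 0.465·a + 0.09·b = 137.4
Eliminate a: (row1) − 0.24/0.465·(row2) → 0.0135484·b = 10.9739, so b = 809.976.
Back-substitute: a = (81.89 − 0.06·809.976) / 0.24 = 138.714.

138.7 lb product A, 810.0 lb product B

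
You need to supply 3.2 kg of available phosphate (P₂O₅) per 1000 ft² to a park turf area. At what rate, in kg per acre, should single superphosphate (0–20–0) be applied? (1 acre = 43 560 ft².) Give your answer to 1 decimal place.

Product per 1000 ft² = 3.2 / 20% = 16 kg.
Convert to per acre: 16 × 43.56 = 696.96 kg.

697.0 kg of product per acre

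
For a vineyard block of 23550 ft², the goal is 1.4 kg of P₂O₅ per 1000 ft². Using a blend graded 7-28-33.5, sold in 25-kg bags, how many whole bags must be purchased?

Product per 1000 ft² = 1.4 / 28% = 5 kg.
Total product = 5 × 23550 / 1000 = 117.75 kg.
Bags = ⌈117.75 / 25⌉ = 5.

5 bags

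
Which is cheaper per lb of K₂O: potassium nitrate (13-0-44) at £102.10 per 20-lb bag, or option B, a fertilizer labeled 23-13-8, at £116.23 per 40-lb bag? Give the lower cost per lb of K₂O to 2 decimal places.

£11.60 per lb K₂O (potassium nitrate)

potassium nitrate: K₂O per bag = 20 × 44% = 8.8 lb; cost = 102.10 / 8.8 = £11.6023/lb K₂O.
option B: K₂O per bag = 40 × 8% = 3.2 lb; cost = 116.23 / 3.2 = £36.3219/lb K₂O.
potassium nitrate is cheaper.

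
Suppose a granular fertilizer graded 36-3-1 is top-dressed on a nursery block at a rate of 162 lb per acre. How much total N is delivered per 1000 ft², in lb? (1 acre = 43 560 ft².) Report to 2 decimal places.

1.34 lb N per thousand sq ft

nitrogen per acre = 162 × 36% = 58.32 lb.
Convert to per 1000 ft²: 58.32 × 0.0229568 = 1.33884 lb.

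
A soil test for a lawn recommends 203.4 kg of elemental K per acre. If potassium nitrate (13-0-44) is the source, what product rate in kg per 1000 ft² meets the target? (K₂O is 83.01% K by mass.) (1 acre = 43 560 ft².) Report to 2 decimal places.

12.78 kg of product per thousand sq ft

As K₂O: 203.4 / 0.8301 = 245.031 kg per acre.
Product per acre = 245.031 / 44% = 556.888 kg.
Convert to per 1000 ft²: 556.888 × 0.0229568 = 12.7844 kg.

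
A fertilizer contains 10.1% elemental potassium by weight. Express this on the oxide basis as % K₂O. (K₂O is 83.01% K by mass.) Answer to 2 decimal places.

12.17% K₂O

%K₂O = 10.1 / 0.8301 = 12.1672%.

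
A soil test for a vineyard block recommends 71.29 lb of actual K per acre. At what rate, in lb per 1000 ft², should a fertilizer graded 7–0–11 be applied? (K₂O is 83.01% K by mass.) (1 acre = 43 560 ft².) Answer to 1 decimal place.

As K₂O: 71.29 / 0.8301 = 85.8812 lb per acre.
Product per acre = 85.8812 / 11% = 780.738 lb.
Convert to per 1000 ft²: 780.738 × 0.0229568 = 17.9233 lb.

17.9 lb of product per thousand sq ft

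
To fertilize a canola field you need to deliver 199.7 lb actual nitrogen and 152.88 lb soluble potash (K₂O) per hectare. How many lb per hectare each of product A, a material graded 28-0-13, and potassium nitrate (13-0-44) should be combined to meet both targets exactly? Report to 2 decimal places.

639.64 lb product A, 158.47 lb potassium nitrate

Let a = lb of product A, b = lb of potassium nitrate (per hectare).
N: 0.28·a + 0.13·b = 199.7
K₂O: 0.13·a + 0.44·b = 152.88
Eliminate a: (row1) − 0.28/0.13·(row2) → -0.817692·b = -129.58, so b = 158.4704.
Back-substitute: a = (199.7 − 0.13·158.4704) / 0.28 = 639.639.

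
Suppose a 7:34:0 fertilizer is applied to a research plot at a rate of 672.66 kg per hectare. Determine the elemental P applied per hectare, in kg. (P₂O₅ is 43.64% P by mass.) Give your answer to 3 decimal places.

P₂O₅ per hectare = 672.66 × 34% = 228.704 kg.
Elemental P = 228.704 × 0.4364 = 99.8066 kg per hectare.

99.807 kg P per hectare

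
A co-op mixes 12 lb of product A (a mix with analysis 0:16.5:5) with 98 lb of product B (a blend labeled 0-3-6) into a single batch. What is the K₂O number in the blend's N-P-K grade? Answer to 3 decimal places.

5.891% K₂O

Total mass = 12 + 98 = 110 lb.
K₂O mass = 5%×12 + 6%×98 = 6.48 lb.
% K₂O = 6.48 / 110 = 5.89091%.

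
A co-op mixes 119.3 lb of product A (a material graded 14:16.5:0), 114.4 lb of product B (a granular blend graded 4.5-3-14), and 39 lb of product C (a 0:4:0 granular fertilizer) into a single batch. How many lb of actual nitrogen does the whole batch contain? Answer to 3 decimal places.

N mass = 14%×119.3 + 4.5%×114.4 + 0%×39 = 21.85 lb.

21.850 lb N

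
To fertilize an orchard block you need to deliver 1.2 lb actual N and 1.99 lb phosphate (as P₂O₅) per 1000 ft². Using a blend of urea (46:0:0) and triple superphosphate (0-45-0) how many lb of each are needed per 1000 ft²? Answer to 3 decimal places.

2.609 lb urea, 4.422 lb triple superphosphate

Per-1000 ft² balance (a = urea, b = triple superphosphate):
N: 0.46·a + 0·b = 1.2
P₂O₅: 0·a + 0.45·b = 1.99
Solving simultaneously: a = 2.6087, b = 4.42222.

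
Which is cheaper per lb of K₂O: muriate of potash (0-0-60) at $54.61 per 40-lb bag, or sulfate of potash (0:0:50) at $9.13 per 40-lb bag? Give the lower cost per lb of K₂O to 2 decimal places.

muriate of potash: K₂O per bag = 40 × 60% = 24 lb; cost = 54.61 / 24 = $2.2754/lb K₂O.
sulfate of potash: K₂O per bag = 40 × 50% = 20 lb; cost = 9.13 / 20 = $0.4565/lb K₂O.
sulfate of potash is cheaper.

$0.46 per lb K₂O (sulfate of potash)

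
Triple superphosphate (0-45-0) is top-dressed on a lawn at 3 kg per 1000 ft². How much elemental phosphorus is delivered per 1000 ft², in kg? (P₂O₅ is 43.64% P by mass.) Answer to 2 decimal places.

P₂O₅ per 1000 ft² = 3 × 45% = 1.35 kg.
Elemental P = 1.35 × 0.4364 = 0.58914 kg per 1000 ft².

0.59 kg P per thousand sq ft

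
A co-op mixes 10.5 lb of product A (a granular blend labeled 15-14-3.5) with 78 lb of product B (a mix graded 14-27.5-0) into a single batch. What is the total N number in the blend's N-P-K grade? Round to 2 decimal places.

Total mass = 10.5 + 78 = 88.5 lb.
N mass = 15%×10.5 + 14%×78 = 12.495 lb.
% N = 12.495 / 88.5 = 14.1186%.

14.12% N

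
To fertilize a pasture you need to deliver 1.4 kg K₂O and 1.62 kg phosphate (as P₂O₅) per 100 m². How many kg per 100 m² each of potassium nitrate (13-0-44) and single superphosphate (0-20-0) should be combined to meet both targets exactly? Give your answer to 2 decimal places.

3.18 kg potassium nitrate, 8.10 kg single superphosphate

With a, b = kg per 100 m² of potassium nitrate and single superphosphate:
K₂O: 0.44·a + 0·b = 1.4
P₂O₅: 0·a + 0.2·b = 1.62
Solving simultaneously: a = 3.18182, b = 8.1.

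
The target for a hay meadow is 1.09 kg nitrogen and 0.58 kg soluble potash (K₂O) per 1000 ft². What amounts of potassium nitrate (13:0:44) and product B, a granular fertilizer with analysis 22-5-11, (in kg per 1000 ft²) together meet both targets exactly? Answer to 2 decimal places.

Let a = kg of potassium nitrate, b = kg of product B (per 1000 ft²).
N: 0.13·a + 0.22·b = 1.09
K₂O: 0.44·a + 0.11·b = 0.58
From row1: a = (1.09 − 0.22·b) / 0.13.
Into row2: 0.44·(1.09 − 0.22·b)/0.13 + 0.11·b = 0.58 → b = 4.89939, a = 0.0933333.

0.09 kg potassium nitrate, 4.90 kg product B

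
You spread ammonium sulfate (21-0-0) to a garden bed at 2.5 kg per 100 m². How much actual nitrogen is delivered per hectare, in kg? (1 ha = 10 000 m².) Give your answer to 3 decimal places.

52.500 kg N per hectare

nitrogen per 100 m² = 2.5 × 21% = 0.525 kg.
Convert to per hectare: 0.525 × 100 = 52.5 kg.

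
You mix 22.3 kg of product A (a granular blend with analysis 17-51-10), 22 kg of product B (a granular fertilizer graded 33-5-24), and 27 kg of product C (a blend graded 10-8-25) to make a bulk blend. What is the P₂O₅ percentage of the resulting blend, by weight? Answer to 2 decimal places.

20.52% P₂O₅

Total mass = 22.3 + 22 + 27 = 71.3 kg.
P₂O₅ mass = 51%×22.3 + 5%×22 + 8%×27 = 14.633 kg.
% P₂O₅ = 14.633 / 71.3 = 20.5231%.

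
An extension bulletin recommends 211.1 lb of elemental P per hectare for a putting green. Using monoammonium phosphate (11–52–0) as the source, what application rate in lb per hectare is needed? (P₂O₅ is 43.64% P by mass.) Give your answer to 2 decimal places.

930.25 lb of product per hectare

As P₂O₅: 211.1 / 0.4364 = 483.731 lb per hectare.
Product per hectare = 483.731 / 52% = 930.251 lb.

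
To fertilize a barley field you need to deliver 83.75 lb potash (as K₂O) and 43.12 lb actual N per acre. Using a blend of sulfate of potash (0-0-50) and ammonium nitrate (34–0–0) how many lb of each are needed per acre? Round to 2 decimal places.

167.50 lb sulfate of potash, 126.82 lb ammonium nitrate

With a, b = lb per acre of sulfate of potash and ammonium nitrate:
K₂O: 0.5·a + 0·b = 83.75
N: 0·a + 0.34·b = 43.12
Solving simultaneously: a = 167.5, b = 126.824.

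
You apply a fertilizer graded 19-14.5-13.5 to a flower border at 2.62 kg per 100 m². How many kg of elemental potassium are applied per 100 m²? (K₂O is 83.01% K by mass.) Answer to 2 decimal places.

0.29 kg K per hundred sq m

K₂O per 100 m² = 2.62 × 13.5% = 0.3537 kg.
Elemental K = 0.3537 × 0.8301 = 0.293606 kg per 100 m².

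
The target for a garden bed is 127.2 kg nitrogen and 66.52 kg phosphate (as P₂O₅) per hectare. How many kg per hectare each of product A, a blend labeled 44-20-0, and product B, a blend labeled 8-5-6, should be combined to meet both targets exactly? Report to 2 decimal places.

With a, b = kg per hectare of product A and product B:
N: 0.44·a + 0.08·b = 127.2
P₂O₅: 0.2·a + 0.05·b = 66.52
Solving simultaneously: a = 173.067, b = 638.133.

173.07 kg product A, 638.13 kg product B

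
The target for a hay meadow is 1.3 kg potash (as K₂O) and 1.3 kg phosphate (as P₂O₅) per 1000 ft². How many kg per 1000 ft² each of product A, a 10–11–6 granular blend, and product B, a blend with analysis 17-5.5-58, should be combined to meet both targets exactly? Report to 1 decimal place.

11.3 kg product A, 1.1 kg product B

Let a = kg of product A, b = kg of product B (per 1000 ft²).
K₂O: 0.06·a + 0.58·b = 1.3
P₂O₅: 0.11·a + 0.055·b = 1.3
Solving simultaneously: a = 11.281, b = 1.07438.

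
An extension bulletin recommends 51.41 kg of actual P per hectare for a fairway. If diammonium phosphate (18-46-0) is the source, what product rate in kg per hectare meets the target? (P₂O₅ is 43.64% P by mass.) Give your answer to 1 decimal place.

As P₂O₅: 51.41 / 0.4364 = 117.805 kg per hectare.
Product per hectare = 117.805 / 46% = 256.097 kg.

256.1 kg of product per hectare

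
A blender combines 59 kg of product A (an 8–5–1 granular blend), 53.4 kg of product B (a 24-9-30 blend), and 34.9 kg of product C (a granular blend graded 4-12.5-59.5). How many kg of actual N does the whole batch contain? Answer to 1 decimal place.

N mass = 8%×59 + 24%×53.4 + 4%×34.9 = 18.932 kg.

18.9 kg N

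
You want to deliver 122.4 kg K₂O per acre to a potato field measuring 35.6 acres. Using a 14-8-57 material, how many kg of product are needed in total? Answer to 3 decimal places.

Product per acre = 122.4 / 57% = 214.737 kg.
Total product = 214.737 × 35.6 = 7644.6316 kg.

7644.632 kg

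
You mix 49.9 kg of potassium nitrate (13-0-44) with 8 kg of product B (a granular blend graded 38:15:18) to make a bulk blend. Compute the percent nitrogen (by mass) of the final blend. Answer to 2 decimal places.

Total mass = 49.9 + 8 = 57.9 kg.
N mass = 13%×49.9 + 38%×8 = 9.527 kg.
% N = 9.527 / 57.9 = 16.4542%.

16.45% N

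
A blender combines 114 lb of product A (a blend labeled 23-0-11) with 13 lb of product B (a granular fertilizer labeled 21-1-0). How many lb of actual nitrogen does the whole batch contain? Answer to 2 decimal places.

28.95 lb N

N mass = 23%×114 + 21%×13 = 28.95 lb.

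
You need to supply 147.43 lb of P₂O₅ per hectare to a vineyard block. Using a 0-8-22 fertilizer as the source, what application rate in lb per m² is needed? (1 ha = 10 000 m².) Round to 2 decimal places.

Product per hectare = 147.43 / 8% = 1842.88 lb.
Convert to per m²: 1842.88 × 0.0001 = 0.184288 lb.

0.18 lb of product per sq m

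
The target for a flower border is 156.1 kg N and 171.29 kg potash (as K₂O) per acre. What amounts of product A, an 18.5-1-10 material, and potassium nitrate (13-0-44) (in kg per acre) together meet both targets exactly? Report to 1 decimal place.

678.6 kg product A, 235.1 kg potassium nitrate

With a, b = kg per acre of product A and potassium nitrate:
N: 0.185·a + 0.13·b = 156.1
K₂O: 0.1·a + 0.44·b = 171.29
Solving simultaneously: a = 678.601, b = 235.068.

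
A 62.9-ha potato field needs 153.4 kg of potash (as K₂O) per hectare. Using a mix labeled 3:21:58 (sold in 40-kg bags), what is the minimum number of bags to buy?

Product per hectare = 153.4 / 58% = 264.483 kg.
Total product = 264.483 × 62.9 = 16636 kg.
Bags = ⌈16636 / 40⌉ = 416.

416 bags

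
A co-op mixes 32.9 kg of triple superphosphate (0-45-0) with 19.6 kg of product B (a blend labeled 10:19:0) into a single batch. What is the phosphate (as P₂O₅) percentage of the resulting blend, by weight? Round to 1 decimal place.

Total mass = 32.9 + 19.6 = 52.5 kg.
P₂O₅ mass = 45%×32.9 + 19%×19.6 = 18.529 kg.
% P₂O₅ = 18.529 / 52.5 = 35.2933%.

35.3% P₂O₅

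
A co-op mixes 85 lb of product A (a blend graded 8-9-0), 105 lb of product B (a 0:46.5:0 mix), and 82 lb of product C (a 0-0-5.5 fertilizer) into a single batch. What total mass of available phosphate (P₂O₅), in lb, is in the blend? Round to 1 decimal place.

56.5 lb P₂O₅

P₂O₅ mass = 9%×85 + 46.5%×105 + 0%×82 = 56.475 lb.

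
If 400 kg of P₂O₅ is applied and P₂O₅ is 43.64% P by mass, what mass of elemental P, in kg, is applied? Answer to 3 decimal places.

P = 400 × 0.4364 = 174.56 kg.

174.560 kg P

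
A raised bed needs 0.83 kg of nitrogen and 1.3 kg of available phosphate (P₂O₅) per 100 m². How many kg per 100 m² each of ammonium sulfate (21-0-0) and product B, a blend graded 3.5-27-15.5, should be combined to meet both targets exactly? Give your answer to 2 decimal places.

With a, b = kg per 100 m² of ammonium sulfate and product B:
N: 0.21·a + 0.035·b = 0.83
P₂O₅: 0·a + 0.27·b = 1.3
Solving simultaneously: a = 3.14991, b = 4.81481.

3.15 kg ammonium sulfate, 4.81 kg product B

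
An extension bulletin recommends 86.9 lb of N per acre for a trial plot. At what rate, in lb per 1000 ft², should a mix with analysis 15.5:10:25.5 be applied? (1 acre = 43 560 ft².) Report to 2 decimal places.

Product per acre = 86.9 / 15.5% = 560.645 lb.
Convert to per 1000 ft²: 560.645 × 0.0229568 = 12.8706 lb.

12.87 lb of product per thousand sq ft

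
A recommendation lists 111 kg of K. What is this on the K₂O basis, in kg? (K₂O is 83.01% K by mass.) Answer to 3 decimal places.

K₂O = 111 / 0.8301 = 133.7188 kg.

133.719 kg K₂O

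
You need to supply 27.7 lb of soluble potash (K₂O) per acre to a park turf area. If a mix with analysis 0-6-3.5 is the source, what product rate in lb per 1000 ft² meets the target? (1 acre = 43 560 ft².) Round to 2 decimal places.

Product per acre = 27.7 / 3.5% = 791.429 lb.
Convert to per 1000 ft²: 791.429 × 0.0229568 = 18.1687 lb.

18.17 lb of product per thousand sq ft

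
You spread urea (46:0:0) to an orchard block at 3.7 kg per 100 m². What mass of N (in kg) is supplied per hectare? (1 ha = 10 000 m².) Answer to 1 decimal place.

nitrogen per 100 m² = 3.7 × 46% = 1.702 kg.
Convert to per hectare: 1.702 × 100 = 170.2 kg.

170.2 kg N per hectare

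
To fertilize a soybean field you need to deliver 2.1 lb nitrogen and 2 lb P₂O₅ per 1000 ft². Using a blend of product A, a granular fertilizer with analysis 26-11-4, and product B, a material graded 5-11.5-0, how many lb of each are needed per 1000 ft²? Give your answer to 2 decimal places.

5.80 lb product A, 11.84 lb product B

With a, b = lb per 1000 ft² of product A and product B:
N: 0.26·a + 0.05·b = 2.1
P₂O₅: 0.11·a + 0.115·b = 2
Eliminate a: (row1) − 0.26/0.11·(row2) → -0.221818·b = -2.62727, so b = 11.8443.
Back-substitute: a = (2.1 − 0.05·11.8443) / 0.26 = 5.79918.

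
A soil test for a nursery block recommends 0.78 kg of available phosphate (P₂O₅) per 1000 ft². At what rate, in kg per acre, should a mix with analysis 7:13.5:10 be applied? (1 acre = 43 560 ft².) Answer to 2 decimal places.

251.68 kg of product per acre

Product per 1000 ft² = 0.78 / 13.5% = 5.77778 kg.
Convert to per acre: 5.77778 × 43.56 = 251.68 kg.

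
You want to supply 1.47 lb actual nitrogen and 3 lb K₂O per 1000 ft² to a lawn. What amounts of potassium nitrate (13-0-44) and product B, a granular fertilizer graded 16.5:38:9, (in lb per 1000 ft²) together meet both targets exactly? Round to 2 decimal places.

Let a = lb of potassium nitrate, b = lb of product B (per 1000 ft²).
N: 0.13·a + 0.165·b = 1.47
K₂O: 0.44·a + 0.09·b = 3
Eliminate a: (row1) − 0.13/0.44·(row2) → 0.138409·b = 0.583636, so b = 4.21675.
Back-substitute: a = (1.47 − 0.165·4.21675) / 0.13 = 5.95567.

5.96 lb potassium nitrate, 4.22 lb product B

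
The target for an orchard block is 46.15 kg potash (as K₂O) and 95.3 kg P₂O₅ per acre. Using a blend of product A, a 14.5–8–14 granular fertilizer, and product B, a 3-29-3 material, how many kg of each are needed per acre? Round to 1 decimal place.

275.5 kg product A, 252.6 kg product B

Per-acre balance (a = product A, b = product B):
K₂O: 0.14·a + 0.03·b = 46.15
P₂O₅: 0.08·a + 0.29·b = 95.3
Solving simultaneously: a = 275.51, b = 252.618.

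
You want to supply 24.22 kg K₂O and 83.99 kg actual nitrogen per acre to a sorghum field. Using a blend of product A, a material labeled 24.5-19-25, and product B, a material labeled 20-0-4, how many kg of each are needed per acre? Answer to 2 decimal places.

With a, b = kg per acre of product A and product B:
K₂O: 0.25·a + 0.04·b = 24.22
N: 0.245·a + 0.2·b = 83.99
Eliminate b: (row1) − 0.04/0.2·(row2) → 0.201·a = 7.422, so a = 36.9254.
Then b = (83.99 − 0.245·36.9254) / 0.2 = 374.716.

36.93 kg product A, 374.72 kg product B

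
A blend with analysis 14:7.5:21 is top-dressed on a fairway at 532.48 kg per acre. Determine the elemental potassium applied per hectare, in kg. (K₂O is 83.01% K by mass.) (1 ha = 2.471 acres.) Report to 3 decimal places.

229.364 kg K per hectare

K₂O per acre = 532.48 × 21% = 111.821 kg.
Elemental K = 111.821 × 0.8301 = 92.8224 kg per acre.
Convert to per hectare: 92.8224 × 2.471 = 229.3643 kg.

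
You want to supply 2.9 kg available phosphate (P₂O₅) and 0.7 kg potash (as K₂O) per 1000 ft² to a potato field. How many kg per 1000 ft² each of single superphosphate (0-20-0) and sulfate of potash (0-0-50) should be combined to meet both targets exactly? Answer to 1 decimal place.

14.5 kg single superphosphate, 1.4 kg sulfate of potash

Let a = kg of single superphosphate, b = kg of sulfate of potash (per 1000 ft²).
P₂O₅: 0.2·a + 0·b = 2.9
K₂O: 0·a + 0.5·b = 0.7
Solving simultaneously: a = 14.5, b = 1.4.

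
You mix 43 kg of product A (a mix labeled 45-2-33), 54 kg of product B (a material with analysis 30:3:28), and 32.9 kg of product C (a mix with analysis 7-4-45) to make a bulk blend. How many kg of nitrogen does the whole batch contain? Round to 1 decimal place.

37.9 kg N

N mass = 45%×43 + 30%×54 + 7%×32.9 = 37.853 kg.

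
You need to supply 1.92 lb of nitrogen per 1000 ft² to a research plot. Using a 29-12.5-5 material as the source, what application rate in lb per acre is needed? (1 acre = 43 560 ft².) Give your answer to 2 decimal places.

Product per 1000 ft² = 1.92 / 29% = 6.62069 lb.
Convert to per acre: 6.62069 × 43.56 = 288.397 lb.

288.40 lb of product per acre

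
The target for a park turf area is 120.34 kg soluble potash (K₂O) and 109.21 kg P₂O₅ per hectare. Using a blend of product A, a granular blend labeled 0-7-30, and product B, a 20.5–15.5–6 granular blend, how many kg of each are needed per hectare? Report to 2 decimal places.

Per-hectare balance (a = product A, b = product B):
K₂O: 0.3·a + 0.06·b = 120.34
P₂O₅: 0.07·a + 0.155·b = 109.21
Solving simultaneously: a = 286.054, b = 575.3948.

286.05 kg product A, 575.39 kg product B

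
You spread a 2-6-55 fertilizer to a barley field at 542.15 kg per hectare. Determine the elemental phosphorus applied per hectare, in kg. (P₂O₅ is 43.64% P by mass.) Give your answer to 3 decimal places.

14.196 kg P per hectare

P₂O₅ per hectare = 542.15 × 6% = 32.529 kg.
Elemental P = 32.529 × 0.4364 = 14.1957 kg per hectare.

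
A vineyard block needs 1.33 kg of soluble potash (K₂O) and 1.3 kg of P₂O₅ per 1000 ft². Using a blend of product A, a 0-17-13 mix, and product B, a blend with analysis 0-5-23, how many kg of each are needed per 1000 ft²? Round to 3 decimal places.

7.132 kg product A, 1.752 kg product B

Per-1000 ft² balance (a = product A, b = product B):
K₂O: 0.13·a + 0.23·b = 1.33
P₂O₅: 0.17·a + 0.05·b = 1.3
From row1: a = (1.33 − 0.23·b) / 0.13.
Into row2: 0.17·(1.33 − 0.23·b)/0.13 + 0.05·b = 1.3 → b = 1.75153, a = 7.1319.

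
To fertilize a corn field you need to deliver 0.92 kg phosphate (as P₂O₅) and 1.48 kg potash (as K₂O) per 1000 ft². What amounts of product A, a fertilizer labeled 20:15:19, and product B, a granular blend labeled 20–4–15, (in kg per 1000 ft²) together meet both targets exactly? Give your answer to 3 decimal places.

5.289 kg product A, 3.168 kg product B

With a, b = kg per 1000 ft² of product A and product B:
P₂O₅: 0.15·a + 0.04·b = 0.92
K₂O: 0.19·a + 0.15·b = 1.48
Solving simultaneously: a = 5.28859, b = 3.16779.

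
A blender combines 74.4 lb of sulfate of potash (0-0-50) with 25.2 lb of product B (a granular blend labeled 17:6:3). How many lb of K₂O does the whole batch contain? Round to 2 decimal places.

37.96 lb K₂O

K₂O mass = 50%×74.4 + 3%×25.2 = 37.956 lb.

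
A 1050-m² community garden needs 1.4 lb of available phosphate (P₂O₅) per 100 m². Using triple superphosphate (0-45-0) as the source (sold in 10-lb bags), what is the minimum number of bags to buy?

4 bags

Product per 100 m² = 1.4 / 45% = 3.11111 lb.
Total product = 3.11111 × 1050 / 100 = 32.6667 lb.
Bags = ⌈32.6667 / 10⌉ = 4.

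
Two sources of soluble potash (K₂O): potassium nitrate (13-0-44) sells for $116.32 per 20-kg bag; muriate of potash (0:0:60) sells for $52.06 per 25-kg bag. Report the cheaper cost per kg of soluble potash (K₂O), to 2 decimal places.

$3.47 per kg K₂O (muriate of potash)

potassium nitrate: K₂O per bag = 20 × 44% = 8.8 kg; cost = 116.32 / 8.8 = $13.2182/kg K₂O.
muriate of potash: K₂O per bag = 25 × 60% = 15 kg; cost = 52.06 / 15 = $3.4707/kg K₂O.
muriate of potash is cheaper.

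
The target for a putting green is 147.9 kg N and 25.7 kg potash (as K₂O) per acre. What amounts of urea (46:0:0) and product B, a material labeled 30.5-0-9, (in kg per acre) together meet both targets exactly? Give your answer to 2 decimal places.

Let a = kg of urea, b = kg of product B (per acre).
N: 0.46·a + 0.305·b = 147.9
K₂O: 0·a + 0.09·b = 25.7
Solving simultaneously: a = 132.186, b = 285.556.

132.19 kg urea, 285.56 kg product B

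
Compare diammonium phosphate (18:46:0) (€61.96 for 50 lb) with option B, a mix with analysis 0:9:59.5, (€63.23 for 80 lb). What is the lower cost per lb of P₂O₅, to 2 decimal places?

diammonium phosphate: P₂O₅ per bag = 50 × 46% = 23 lb; cost = 61.96 / 23 = €2.6939/lb P₂O₅.
option B: P₂O₅ per bag = 80 × 9% = 7.2 lb; cost = 63.23 / 7.2 = €8.7819/lb P₂O₅.
diammonium phosphate is cheaper.

€2.69 per lb P₂O₅ (diammonium phosphate)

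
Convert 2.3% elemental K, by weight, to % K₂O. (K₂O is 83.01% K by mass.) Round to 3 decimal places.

2.771% K₂O

%K₂O = 2.3 / 0.8301 = 2.77075%.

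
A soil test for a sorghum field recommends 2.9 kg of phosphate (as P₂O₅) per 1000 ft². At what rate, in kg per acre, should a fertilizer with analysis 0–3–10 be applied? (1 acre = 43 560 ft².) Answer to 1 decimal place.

Product per 1000 ft² = 2.9 / 3% = 96.6667 kg.
Convert to per acre: 96.6667 × 43.56 = 4210.8 kg.

4210.8 kg of product per acre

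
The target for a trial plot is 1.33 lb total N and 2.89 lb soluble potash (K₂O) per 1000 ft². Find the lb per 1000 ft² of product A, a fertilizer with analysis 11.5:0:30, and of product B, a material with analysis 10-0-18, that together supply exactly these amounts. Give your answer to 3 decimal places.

Let a = lb of product A, b = lb of product B (per 1000 ft²).
N: 0.115·a + 0.1·b = 1.33
K₂O: 0.3·a + 0.18·b = 2.89
Eliminate a: (row1) − 0.115/0.3·(row2) → 0.031·b = 0.222167, so b = 7.16667.
Back-substitute: a = (1.33 − 0.1·7.16667) / 0.115 = 5.33333.

5.333 lb product A, 7.167 lb product B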